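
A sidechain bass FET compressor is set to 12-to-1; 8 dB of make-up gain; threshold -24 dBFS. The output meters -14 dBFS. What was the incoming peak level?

0 dBFS

Remove make-up: -14 − 8 = -22 dBFS.
Post-compression overshoot = -22 − (-24) = 2 dB.
Input overshoot = R × output overshoot = 24 dB → input = -24 + 24 = 0 dBFS.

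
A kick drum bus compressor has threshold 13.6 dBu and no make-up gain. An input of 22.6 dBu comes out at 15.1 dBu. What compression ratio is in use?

6:1

Input overshoot = 22.6 − 13.6 = 9 dB; output overshoot = 15.1 − 13.6 = 1.5 dB.
Ratio = 9 / 1.5 = 6.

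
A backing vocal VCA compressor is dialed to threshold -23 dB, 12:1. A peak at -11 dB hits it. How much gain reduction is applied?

11 dB

The signal is 12 dB above threshold.
At 12:1, output sits 12/12 = 1 dB above threshold.
Gain reduction = 12 − 1 = 11 dB.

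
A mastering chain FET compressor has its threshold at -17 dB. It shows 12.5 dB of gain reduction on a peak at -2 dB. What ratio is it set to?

6:1

Input overshoot = -2 − (-17) = 15 dB.
Output overshoot = 15 − 12.5 = 2.5 dB.
Ratio = input overshoot / output overshoot = 15 / 2.5 = 6.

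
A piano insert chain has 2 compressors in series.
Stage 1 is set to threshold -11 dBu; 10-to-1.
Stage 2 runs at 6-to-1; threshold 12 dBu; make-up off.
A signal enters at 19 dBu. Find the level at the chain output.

-8 dBu

Stage 1: overshoot 30 dB → 30/10 = 3 dB → -8 dBu.
Stage 2: -8 dBu is at or below the 12 dBu threshold — no compression; output -8 dBu.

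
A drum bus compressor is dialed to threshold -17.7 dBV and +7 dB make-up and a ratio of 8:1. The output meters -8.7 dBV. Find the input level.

-1.7 dBV

Before make-up, the level was -8.7 − 7 = -15.7 dBV.
Post-compression overshoot = -15.7 − (-17.7) = 2 dB.
Input overshoot = R × output overshoot = 16 dB → input = -17.7 + 16 = -1.7 dBV.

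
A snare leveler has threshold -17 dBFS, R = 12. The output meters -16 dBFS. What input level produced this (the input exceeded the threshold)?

That's 1 dB above the -17 dBFS threshold.
Undo the ratio: input overshoot = 1 × 12 = 12 dB, giving input = -5 dBFS.

-5 dBFS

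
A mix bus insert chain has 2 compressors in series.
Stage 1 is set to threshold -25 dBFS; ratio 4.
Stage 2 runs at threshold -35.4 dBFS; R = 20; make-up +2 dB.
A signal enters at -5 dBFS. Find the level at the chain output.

-32.63 dBFS

Stage 1: overshoot 20 dB → 20/4 = 5 dB → -20 dBFS.
Stage 2: 15.4 dB above -35.4 dBFS, reduced 20:1 to 0.77 dB above → -34.63 dBFS; +2 dB make-up → -32.63 dBFS.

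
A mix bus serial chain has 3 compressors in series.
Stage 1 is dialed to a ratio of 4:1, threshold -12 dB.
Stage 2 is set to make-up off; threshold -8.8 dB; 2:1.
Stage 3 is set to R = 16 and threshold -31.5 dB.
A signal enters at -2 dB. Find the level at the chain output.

-30.125 dB

Stage 1: -2 dB is 10 dB over -12 dB; at 4:1 that becomes 2.5 dB over, giving -9.5 dB.
Stage 2: -9.5 dB is at or below the -8.8 dB threshold — no compression; output -9.5 dB.
Stage 3: overshoot 22 dB → 22/16 = 1.375 dB → -30.125 dB.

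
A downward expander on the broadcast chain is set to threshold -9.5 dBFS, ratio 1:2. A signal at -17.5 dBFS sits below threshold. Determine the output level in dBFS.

Undershoot = (-9.5) − (-17.5) = 8 dB.
At 1:2, that expands to 16 dB under threshold.
Output = -9.5 − 16 = -25.5 dBFS.

-25.5 dBFS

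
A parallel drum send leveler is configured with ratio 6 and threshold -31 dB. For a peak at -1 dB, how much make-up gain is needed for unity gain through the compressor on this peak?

25 dB

The peak compresses to -31 + 30/6 = -26 dB.
To reach -1 dB requires -1 − (-26) = 25 dB of make-up.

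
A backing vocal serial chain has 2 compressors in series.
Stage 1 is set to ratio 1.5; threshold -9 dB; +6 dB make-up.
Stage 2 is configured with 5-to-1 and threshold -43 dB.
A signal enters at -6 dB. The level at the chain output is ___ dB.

-34.6 dB

Stage 1: -6 dB is 3 dB over -9 dB; at 1.5:1 that becomes 2 dB over, giving -7 dB; +6 dB make-up → -1 dB.
Stage 2: overshoot 42 dB → 42/5 = 8.4 dB → -34.6 dB.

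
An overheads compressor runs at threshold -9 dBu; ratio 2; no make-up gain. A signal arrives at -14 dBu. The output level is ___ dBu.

-14 dBu is 5 dB below the -9 dBu threshold, so no gain reduction is applied.
Output = input = -14 dBu.

-14 dBu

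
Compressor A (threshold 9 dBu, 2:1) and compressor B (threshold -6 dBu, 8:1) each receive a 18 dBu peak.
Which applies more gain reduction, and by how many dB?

A: 9 dB over, compressed to 4.5 dB over, so 4.5 dB of GR.
B: 24 dB over, compressed to 3 dB over, so 21 dB of GR.
B applies 16.5 dB more gain reduction.

B, by 16.5 dB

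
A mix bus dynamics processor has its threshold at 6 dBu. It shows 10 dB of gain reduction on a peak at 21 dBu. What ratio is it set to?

Input overshoot = 21 − 6 = 15 dB.
Output overshoot = 15 − 10 = 5 dB.
Ratio = input overshoot / output overshoot = 15 / 5 = 3.

3:1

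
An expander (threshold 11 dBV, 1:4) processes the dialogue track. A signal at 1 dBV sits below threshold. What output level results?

Below threshold, a 1:4 expander applies gain = (4−1)×(T − x) of attenuation.
(4−1) × 10 = 30 dB, so output = 1 − 30 = -29 dBV.

-29 dBV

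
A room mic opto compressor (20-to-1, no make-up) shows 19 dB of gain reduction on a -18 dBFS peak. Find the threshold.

Input is 20 dB above T (since output overshoot × R = input overshoot: (-37 − T)·20 = -18 − T gives T = -38 dBFS).
Check: -38 + (-18 − (-38))/20 = -38 + 1 = -37 dBFS. ✓

-38 dBFS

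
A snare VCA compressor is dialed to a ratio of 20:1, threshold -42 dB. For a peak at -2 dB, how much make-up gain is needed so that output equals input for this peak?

Overshoot 40 dB → 40/20 = 2 dB after compression, so the compressed level is -42 + 2 = -40 dB.
Make-up = target − compressed = -2 − (-40) = 38 dB.

38 dB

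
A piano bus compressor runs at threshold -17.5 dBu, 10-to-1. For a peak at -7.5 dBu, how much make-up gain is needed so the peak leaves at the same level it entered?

9 dB

Overshoot 10 dB → 10/10 = 1 dB after compression, so the compressed level is -17.5 + 1 = -16.5 dBu.
Make-up = target − compressed = -7.5 − (-16.5) = 9 dB.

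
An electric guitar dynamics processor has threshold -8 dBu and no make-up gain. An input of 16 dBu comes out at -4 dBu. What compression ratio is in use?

6:1

Input overshoot = 16 − (-8) = 24 dB; output overshoot = -4 − (-8) = 4 dB.
Ratio = 24 / 4 = 6.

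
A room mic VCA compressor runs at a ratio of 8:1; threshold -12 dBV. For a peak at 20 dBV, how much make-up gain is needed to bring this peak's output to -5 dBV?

Without make-up, output = threshold + overshoot/8 = -12 + 4 = -8 dBV.
Gap to target: 3 dB.

3 dB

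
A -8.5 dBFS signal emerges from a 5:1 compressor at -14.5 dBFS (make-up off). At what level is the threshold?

Input is 7.5 dB above T (since output overshoot × R = input overshoot: (-14.5 − T)·5 = -8.5 − T gives T = -16 dBFS).
Check: -16 + (-8.5 − (-16))/5 = -16 + 1.5 = -14.5 dBFS. ✓

-16 dBFS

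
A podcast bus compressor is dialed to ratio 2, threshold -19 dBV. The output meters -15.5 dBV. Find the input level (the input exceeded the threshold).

-12 dBV

That's 3.5 dB above the -19 dBV threshold.
Before 2:1 compression the overshoot was 3.5 × 2 = 7 dB, so input = -19 + 7 = -12 dBV.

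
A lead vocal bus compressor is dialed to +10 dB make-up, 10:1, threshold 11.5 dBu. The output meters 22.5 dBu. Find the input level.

Stripping the +10 dB make-up gives 12.5 dBu at the gain stage.
Post-compression overshoot = 12.5 − 11.5 = 1 dB.
Before 10:1 compression the overshoot was 1 × 10 = 10 dB, so input = 11.5 + 10 = 21.5 dBu.

21.5 dBu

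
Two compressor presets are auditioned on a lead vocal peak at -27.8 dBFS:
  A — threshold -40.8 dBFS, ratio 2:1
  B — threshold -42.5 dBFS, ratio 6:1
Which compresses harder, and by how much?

B, by 5.75 dB

A: overshoot 13 dB → output overshoot 6.5 dB → GR 6.5 dB.
B: overshoot 14.7 dB → output overshoot 2.45 dB → GR 12.25 dB.
Difference: 5.75 dB in favour of B.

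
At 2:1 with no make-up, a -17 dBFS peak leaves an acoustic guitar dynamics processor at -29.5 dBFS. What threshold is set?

Gain reduction = -17 − (-29.5) = 12.5 dB; output overshoot = GR / (R − 1) = 12.5 / 1 = 12.5 dB.
Threshold = output − output overshoot = -29.5 − 12.5 = -42 dBFS.

-42 dBFS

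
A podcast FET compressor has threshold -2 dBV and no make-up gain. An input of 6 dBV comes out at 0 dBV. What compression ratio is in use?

Input overshoot = 6 − (-2) = 8 dB; output overshoot = 0 − (-2) = 2 dB.
Ratio = 8 / 2 = 4.

4:1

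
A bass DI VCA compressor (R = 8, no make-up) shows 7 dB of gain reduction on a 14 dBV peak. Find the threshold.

Input is 8 dB above T (since output overshoot × R = input overshoot: (7 − T)·8 = 14 − T gives T = 6 dBV).
Check: 6 + (14 − 6)/8 = 6 + 1 = 7 dBV. ✓

6 dBV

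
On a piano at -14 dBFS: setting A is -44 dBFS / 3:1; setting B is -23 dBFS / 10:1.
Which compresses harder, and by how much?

A, by 11.9 dB

A: 30 dB over, compressed to 10 dB over, so 20 dB of GR.
B: 9 dB over, compressed to 0.9 dB over, so 8.1 dB of GR.
A reduces 11.9 dB more.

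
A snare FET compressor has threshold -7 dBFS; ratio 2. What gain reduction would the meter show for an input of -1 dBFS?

-1 dBFS exceeds the threshold by 6 dB.
At 2:1, output sits 6/2 = 3 dB above threshold.
Gain reduction = 6 − 3 = 3 dB.

3 dB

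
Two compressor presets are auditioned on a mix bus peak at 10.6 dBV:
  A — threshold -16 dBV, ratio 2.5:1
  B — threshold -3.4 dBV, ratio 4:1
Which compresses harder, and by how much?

A: 26.6 dB over, compressed to 10.64 dB over, so 15.96 dB of GR.
B: 14 dB over, compressed to 3.5 dB over, so 10.5 dB of GR.
A reduces 5.46 dB more.

A, by 5.46 dB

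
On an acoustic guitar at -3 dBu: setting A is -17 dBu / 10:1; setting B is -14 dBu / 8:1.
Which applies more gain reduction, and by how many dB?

A: 14 dB over, compressed to 1.4 dB over, so 12.6 dB of GR.
B: 11 dB over, compressed to 1.375 dB over, so 9.625 dB of GR.
Difference: 2.975 dB in favour of A.

A, by 2.975 dB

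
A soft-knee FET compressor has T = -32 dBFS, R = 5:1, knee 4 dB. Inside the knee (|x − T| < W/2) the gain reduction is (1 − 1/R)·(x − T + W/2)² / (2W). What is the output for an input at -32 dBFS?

-32.4 dBFS

x − T + W/2 = -32 − (-32) + 2 = 2.
GR = (1 − 1/5) × 2² / 8 = 0.8 × 4 / 8 = 0.4 dB.
Output = -32 − 0.4 = -32.4 dBFS.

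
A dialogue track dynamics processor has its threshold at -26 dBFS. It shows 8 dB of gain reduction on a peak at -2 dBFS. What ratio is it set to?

1.5:1

Input overshoot = -2 − (-26) = 24 dB.
Output overshoot = 24 − 8 = 16 dB.
Ratio = input overshoot / output overshoot = 24 / 16 = 1.5.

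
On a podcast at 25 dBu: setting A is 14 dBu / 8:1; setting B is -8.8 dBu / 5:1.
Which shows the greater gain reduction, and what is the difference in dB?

A: 11 dB over, compressed to 1.375 dB over, so 9.625 dB of GR.
B: 33.8 dB over, compressed to 6.76 dB over, so 27.04 dB of GR.
Difference: 17.415 dB in favour of B.

B, by 17.415 dB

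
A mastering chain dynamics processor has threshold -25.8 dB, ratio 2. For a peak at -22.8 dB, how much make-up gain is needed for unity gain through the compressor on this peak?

The peak compresses to -25.8 + 3/2 = -24.3 dB.
To reach -22.8 dB requires -22.8 − (-24.3) = 1.5 dB of make-up.

1.5 dB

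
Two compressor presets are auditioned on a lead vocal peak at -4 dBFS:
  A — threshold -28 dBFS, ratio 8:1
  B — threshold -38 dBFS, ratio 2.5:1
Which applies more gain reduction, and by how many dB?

A, by 0.6 dB

A: 24 dB over, compressed to 3 dB over, so 21 dB of GR.
B: 34 dB over, compressed to 13.6 dB over, so 20.4 dB of GR.
A reduces 0.6 dB more.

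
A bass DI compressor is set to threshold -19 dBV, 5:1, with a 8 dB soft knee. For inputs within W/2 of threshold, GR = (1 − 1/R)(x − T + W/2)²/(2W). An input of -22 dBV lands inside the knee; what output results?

x − T + W/2 = -22 − (-19) + 4 = 1.
GR = (1 − 1/5) × 1² / 16 = 0.8 × 1 / 16 = 0.05 dB.
Output = -22 − 0.05 = -22.05 dBV.

-22.05 dBV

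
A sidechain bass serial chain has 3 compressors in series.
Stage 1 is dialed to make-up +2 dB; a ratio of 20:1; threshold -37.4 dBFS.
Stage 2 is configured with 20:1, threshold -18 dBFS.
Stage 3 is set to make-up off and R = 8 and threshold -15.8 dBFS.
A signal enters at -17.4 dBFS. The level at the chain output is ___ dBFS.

Stage 1: 20 dB above -37.4 dBFS, reduced 20:1 to 1 dB above → -36.4 dBFS; +2 dB make-up → -34.4 dBFS.
Stage 2: -34.4 dBFS ≤ -18 dBFS, so stage 2 doesn't engage; output -34.4 dBFS.
Stage 3: below threshold (-34.4 ≤ -15.8); passes unchanged; output -34.4 dBFS.

-34.4 dBFS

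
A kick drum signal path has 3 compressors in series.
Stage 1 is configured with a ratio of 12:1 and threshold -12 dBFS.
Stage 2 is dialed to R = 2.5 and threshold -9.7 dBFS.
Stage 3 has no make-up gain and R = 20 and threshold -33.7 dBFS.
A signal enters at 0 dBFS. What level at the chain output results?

Stage 1: overshoot 12 dB → 12/12 = 1 dB → -11 dBFS.
Stage 2: below threshold (-11 ≤ -9.7); passes unchanged; output -11 dBFS.
Stage 3: -11 dBFS is 22.7 dB over -33.7 dBFS; at 20:1 that becomes 1.135 dB over, giving -32.565 dBFS.

-32.565 dBFS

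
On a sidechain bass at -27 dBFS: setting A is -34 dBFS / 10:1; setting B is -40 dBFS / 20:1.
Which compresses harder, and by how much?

B, by 6.05 dB

A: overshoot 7 dB → output overshoot 0.7 dB → GR 6.3 dB.
B: overshoot 13 dB → output overshoot 0.65 dB → GR 12.35 dB.
B reduces 6.05 dB more.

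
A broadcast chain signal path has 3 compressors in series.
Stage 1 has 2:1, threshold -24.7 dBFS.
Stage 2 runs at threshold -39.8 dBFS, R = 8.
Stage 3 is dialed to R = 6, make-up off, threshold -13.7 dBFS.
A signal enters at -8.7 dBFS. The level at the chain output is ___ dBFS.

-36.9125 dBFS

Stage 1: overshoot 16 dB → 16/2 = 8 dB → -16.7 dBFS.
Stage 2: overshoot 23.1 dB → 23.1/8 = 2.8875 dB → -36.9125 dBFS.
Stage 3: -36.9125 dBFS ≤ -13.7 dBFS, so stage 3 doesn't engage; output -36.9125 dBFS.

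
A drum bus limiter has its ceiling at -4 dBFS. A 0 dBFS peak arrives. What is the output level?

-4 dBFS

At ∞:1, everything above -4 dBFS is held at the ceiling.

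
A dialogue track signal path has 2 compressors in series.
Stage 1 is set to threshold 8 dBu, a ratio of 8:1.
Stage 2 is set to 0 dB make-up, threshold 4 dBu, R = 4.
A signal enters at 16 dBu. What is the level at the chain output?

Stage 1: 8 dB above 8 dBu, reduced 8:1 to 1 dB above → 9 dBu.
Stage 2: overshoot 5 dB → 5/4 = 1.25 dB → 5.25 dBu.

5.25 dBu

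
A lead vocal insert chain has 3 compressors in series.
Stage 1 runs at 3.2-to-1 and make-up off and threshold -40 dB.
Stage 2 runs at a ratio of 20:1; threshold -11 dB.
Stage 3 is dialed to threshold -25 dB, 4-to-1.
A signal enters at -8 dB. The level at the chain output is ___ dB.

Stage 1: overshoot 32 dB → 32/3.2 = 10 dB → -30 dB.
Stage 2: -30 dB ≤ -11 dB, so stage 2 doesn't engage; output -30 dB.
Stage 3: below threshold (-30 ≤ -25); passes unchanged; output -30 dB.

-30 dB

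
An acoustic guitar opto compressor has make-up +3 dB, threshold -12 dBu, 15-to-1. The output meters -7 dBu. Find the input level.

Before make-up, the level was -7 − 3 = -10 dBu.
The compressed level sits -10 − (-12) = 2 dB over threshold.
Undo the ratio: input overshoot = 2 × 15 = 30 dB, giving input = 18 dBu.

18 dBu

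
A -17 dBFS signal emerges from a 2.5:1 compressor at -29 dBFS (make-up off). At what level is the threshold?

Input is 20 dB above T (since output overshoot × R = input overshoot: (-29 − T)·2.5 = -17 − T gives T = -37 dBFS).
Check: -37 + (-17 − (-37))/2.5 = -37 + 8 = -29 dBFS. ✓

-37 dBFS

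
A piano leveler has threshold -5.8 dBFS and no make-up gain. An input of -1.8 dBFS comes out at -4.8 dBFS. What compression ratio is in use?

4:1

Input overshoot = -1.8 − (-5.8) = 4 dB; output overshoot = -4.8 − (-5.8) = 1 dB.
Ratio = 4 / 1 = 4.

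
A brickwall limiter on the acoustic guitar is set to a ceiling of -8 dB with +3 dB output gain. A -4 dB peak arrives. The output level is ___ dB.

-5 dB

At ∞:1, everything above -8 dB is held at the ceiling.
Output gain then adds 3 dB: -8 + 3 = -5 dB.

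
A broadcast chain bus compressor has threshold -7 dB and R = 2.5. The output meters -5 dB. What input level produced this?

That's 2 dB above the -7 dB threshold.
Before 2.5:1 compression the overshoot was 2 × 2.5 = 5 dB, so input = -7 + 5 = -2 dB.

-2 dB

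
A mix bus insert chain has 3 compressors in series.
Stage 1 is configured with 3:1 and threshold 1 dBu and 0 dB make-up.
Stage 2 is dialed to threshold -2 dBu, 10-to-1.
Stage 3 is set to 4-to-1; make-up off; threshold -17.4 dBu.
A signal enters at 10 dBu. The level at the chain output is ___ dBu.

Stage 1: 10 dBu is 9 dB over 1 dBu; at 3:1 that becomes 3 dB over, giving 4 dBu.
Stage 2: overshoot 6 dB → 6/10 = 0.6 dB → -1.4 dBu.
Stage 3: -1.4 dBu is 16 dB over -17.4 dBu; at 4:1 that becomes 4 dB over, giving -13.4 dBu.

-13.4 dBu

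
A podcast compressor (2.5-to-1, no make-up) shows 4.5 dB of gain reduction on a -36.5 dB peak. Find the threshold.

Let T be the threshold. Output overshoot = (input overshoot)/R, so -41 − T = (-36.5 − T)/2.5.
2.5·(-41 − T) = -36.5 − T → 1.5·T = -102.5 − (-36.5) = -66.
T = -66/1.5 = -44 dB.

-44 dB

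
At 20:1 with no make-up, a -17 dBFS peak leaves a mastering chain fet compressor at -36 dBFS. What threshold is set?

-37 dBFS

Gain reduction = -17 − (-36) = 19 dB; output overshoot = GR / (R − 1) = 19 / 19 = 1 dB.
Threshold = output − output overshoot = -36 − 1 = -37 dBFS.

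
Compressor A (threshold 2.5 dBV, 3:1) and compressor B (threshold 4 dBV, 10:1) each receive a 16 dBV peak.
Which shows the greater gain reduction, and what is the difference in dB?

A: 13.5 dB over, compressed to 4.5 dB over, so 9 dB of GR.
B: 12 dB over, compressed to 1.2 dB over, so 10.8 dB of GR.
Difference: 1.8 dB in favour of B.

B, by 1.8 dB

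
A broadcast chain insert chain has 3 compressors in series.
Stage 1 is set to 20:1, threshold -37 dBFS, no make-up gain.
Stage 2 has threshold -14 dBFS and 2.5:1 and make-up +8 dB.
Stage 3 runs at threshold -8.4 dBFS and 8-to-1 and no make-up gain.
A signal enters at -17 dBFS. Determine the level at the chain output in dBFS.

-28 dBFS

Stage 1: 20 dB above -37 dBFS, reduced 20:1 to 1 dB above → -36 dBFS.
Stage 2: -36 dBFS is at or below the -14 dBFS threshold — no compression; make-up brings it to -28 dBFS.
Stage 3: -28 dBFS is at or below the -8.4 dBFS threshold — no compression; output -28 dBFS.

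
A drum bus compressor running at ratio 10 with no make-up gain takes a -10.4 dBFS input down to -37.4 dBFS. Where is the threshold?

Input is 30 dB above T (since output overshoot × R = input overshoot: (-37.4 − T)·10 = -10.4 − T gives T = -40.4 dBFS).
Check: -40.4 + (-10.4 − (-40.4))/10 = -40.4 + 3 = -37.4 dBFS. ✓

-40.4 dBFS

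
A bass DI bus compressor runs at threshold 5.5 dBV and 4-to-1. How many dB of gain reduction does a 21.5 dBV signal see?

21.5 dBV exceeds the threshold by 16 dB.
After 4:1 compression the overshoot becomes 16/4 = 4 dB.
GR = overshoot in − overshoot out = 16 − 4 = 12 dB.

12 dB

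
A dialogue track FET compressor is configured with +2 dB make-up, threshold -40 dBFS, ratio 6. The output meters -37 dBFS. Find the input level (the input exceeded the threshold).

-34 dBFS

Remove make-up: -37 − 2 = -39 dBFS.
The compressed level sits -39 − (-40) = 1 dB over threshold.
Undo the ratio: input overshoot = 1 × 6 = 6 dB, giving input = -34 dBFS.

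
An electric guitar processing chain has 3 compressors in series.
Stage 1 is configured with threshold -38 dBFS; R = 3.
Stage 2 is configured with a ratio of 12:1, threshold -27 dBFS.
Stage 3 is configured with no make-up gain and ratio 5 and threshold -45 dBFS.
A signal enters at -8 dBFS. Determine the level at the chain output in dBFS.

Stage 1: 30 dB above -38 dBFS, reduced 3:1 to 10 dB above → -28 dBFS.
Stage 2: -28 dBFS is at or below the -27 dBFS threshold — no compression; output -28 dBFS.
Stage 3: 17 dB above -45 dBFS, reduced 5:1 to 3.4 dB above → -41.6 dBFS.

-41.6 dBFS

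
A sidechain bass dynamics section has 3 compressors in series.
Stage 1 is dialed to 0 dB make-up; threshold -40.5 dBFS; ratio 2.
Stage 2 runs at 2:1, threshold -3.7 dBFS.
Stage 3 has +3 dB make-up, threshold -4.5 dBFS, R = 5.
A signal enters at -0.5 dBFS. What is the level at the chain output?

Stage 1: overshoot 40 dB → 40/2 = 20 dB → -20.5 dBFS.
Stage 2: below threshold (-20.5 ≤ -3.7); passes unchanged; output -20.5 dBFS.
Stage 3: below threshold (-20.5 ≤ -4.5); passes unchanged; make-up brings it to -17.5 dBFS.

-17.5 dBFS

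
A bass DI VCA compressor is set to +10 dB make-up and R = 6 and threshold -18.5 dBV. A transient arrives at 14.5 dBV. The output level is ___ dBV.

-3 dBV

The input is 33 dB above the -18.5 dBV threshold.
6:1 compression reduces that to 33/6 = 5.5 dB over.
So the level is -18.5 + 5.5 = -13 dBV; make-up adds 10 dB, giving -3 dBV.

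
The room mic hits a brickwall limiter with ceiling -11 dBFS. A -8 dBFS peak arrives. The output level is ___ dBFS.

At ∞:1, everything above -11 dBFS is held at the ceiling.

-11 dBFS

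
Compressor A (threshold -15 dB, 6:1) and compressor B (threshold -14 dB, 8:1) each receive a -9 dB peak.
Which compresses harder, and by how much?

A, by 0.625 dB

A: overshoot 6 dB → output overshoot 1 dB → GR 5 dB.
B: overshoot 5 dB → output overshoot 0.625 dB → GR 4.375 dB.
A reduces 0.625 dB more.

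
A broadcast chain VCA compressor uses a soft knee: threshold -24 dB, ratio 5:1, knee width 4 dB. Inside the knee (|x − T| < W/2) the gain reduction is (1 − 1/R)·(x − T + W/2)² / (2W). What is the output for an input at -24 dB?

-24.4 dB

x − T + W/2 = -24 − (-24) + 2 = 2.
GR = (1 − 1/5) × 2² / 8 = 0.8 × 4 / 8 = 0.4 dB.
Output = -24 − 0.4 = -24.4 dB.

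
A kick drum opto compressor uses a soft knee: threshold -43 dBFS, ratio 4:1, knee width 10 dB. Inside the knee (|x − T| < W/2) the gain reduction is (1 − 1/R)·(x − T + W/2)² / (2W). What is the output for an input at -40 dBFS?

x − T + W/2 = -40 − (-43) + 5 = 8.
GR = (1 − 1/4) × 8² / 20 = 0.75 × 64 / 20 = 2.4 dB.
Output = -40 − 2.4 = -42.4 dBFS.

-42.4 dBFS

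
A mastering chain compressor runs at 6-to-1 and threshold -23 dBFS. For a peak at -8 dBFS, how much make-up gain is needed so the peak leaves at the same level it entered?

12.5 dB

The peak compresses to -23 + 15/6 = -20.5 dBFS.
To reach -8 dBFS requires -8 − (-20.5) = 12.5 dB of make-up.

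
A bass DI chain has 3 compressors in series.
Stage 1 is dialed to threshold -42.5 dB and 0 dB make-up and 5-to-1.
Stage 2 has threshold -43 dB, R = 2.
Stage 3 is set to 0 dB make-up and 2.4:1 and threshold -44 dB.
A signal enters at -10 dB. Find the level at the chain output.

-42.125 dB

Stage 1: overshoot 32.5 dB → 32.5/5 = 6.5 dB → -36 dB.
Stage 2: -36 dB is 7 dB over -43 dB; at 2:1 that becomes 3.5 dB over, giving -39.5 dB.
Stage 3: 4.5 dB above -44 dB, reduced 2.4:1 to 1.875 dB above → -42.125 dB.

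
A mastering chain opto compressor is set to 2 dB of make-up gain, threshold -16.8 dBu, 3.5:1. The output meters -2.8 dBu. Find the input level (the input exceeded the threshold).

25.2 dBu

Before make-up, the level was -2.8 − 2 = -4.8 dBu.
That's 12 dB above the -16.8 dBu threshold.
Undo the ratio: input overshoot = 12 × 3.5 = 42 dB, giving input = 25.2 dBu.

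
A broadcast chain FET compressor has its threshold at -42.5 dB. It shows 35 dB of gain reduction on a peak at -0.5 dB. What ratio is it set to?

Input overshoot = -0.5 − (-42.5) = 42 dB.
Output overshoot = 42 − 35 = 7 dB.
Ratio = input overshoot / output overshoot = 42 / 7 = 6.

6:1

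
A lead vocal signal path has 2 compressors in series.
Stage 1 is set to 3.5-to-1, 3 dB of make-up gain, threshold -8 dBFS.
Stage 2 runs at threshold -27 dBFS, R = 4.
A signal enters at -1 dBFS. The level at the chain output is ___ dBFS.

-21 dBFS

Stage 1: overshoot 7 dB → 7/3.5 = 2 dB → -6 dBFS; +3 dB make-up → -3 dBFS.
Stage 2: overshoot 24 dB → 24/4 = 6 dB → -21 dBFS.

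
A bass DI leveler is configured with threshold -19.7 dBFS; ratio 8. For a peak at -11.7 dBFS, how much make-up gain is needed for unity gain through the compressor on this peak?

Overshoot 8 dB → 8/8 = 1 dB after compression, so the compressed level is -19.7 + 1 = -18.7 dBFS.
Make-up = target − compressed = -11.7 − (-18.7) = 7 dB.

7 dB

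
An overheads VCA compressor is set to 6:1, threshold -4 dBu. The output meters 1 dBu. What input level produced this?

Post-compression overshoot = 1 − (-4) = 5 dB.
Input overshoot = R × output overshoot = 30 dB → input = -4 + 30 = 26 dBu.

26 dBu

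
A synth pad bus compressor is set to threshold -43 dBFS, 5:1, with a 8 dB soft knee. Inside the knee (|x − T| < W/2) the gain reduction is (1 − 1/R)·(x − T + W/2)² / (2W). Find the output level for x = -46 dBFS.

-46.05 dBFS

x − T + W/2 = -46 − (-43) + 4 = 1.
GR = (1 − 1/5) × 1² / 16 = 0.8 × 1 / 16 = 0.05 dB.
Output = -46 − 0.05 = -46.05 dBFS.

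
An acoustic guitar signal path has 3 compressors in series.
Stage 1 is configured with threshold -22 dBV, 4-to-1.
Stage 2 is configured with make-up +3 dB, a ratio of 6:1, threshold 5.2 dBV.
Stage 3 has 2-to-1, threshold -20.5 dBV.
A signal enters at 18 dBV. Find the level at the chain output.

-14.75 dBV

Stage 1: 40 dB above -22 dBV, reduced 4:1 to 10 dB above → -12 dBV.
Stage 2: -12 dBV ≤ 5.2 dBV, so stage 2 doesn't engage; make-up brings it to -9 dBV.
Stage 3: overshoot 11.5 dB → 11.5/2 = 5.75 dB → -14.75 dBV.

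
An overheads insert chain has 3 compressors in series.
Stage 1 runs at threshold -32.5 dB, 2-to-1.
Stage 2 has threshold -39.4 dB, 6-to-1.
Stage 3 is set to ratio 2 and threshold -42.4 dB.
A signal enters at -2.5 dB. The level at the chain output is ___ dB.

-39.075 dB

Stage 1: -2.5 dB is 30 dB over -32.5 dB; at 2:1 that becomes 15 dB over, giving -17.5 dB.
Stage 2: overshoot 21.9 dB → 21.9/6 = 3.65 dB → -35.75 dB.
Stage 3: 6.65 dB above -42.4 dB, reduced 2:1 to 3.325 dB above → -39.075 dB.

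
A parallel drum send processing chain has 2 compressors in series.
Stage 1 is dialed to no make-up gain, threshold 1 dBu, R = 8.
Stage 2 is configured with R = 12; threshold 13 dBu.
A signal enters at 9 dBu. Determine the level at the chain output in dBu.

2 dBu

Stage 1: 9 dBu is 8 dB over 1 dBu; at 8:1 that becomes 1 dB over, giving 2 dBu.
Stage 2: 2 dBu ≤ 13 dBu, so stage 2 doesn't engage; output 2 dBu.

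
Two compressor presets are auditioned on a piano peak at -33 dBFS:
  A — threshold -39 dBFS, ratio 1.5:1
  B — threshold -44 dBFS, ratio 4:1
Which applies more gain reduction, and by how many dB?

A: overshoot 6 dB → output overshoot 4 dB → GR 2 dB.
B: overshoot 11 dB → output overshoot 2.75 dB → GR 8.25 dB.
Difference: 6.25 dB in favour of B.

B, by 6.25 dB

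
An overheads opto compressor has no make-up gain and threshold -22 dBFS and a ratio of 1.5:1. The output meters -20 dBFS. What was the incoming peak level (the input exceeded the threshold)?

Post-compression overshoot = -20 − (-22) = 2 dB.
Input overshoot = R × output overshoot = 3 dB → input = -22 + 3 = -19 dBFS.

-19 dBFS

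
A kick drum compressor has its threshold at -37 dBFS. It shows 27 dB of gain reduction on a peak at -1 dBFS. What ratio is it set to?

Input overshoot = -1 − (-37) = 36 dB.
Output overshoot = 36 − 27 = 9 dB.
Ratio = input overshoot / output overshoot = 36 / 9 = 4.

4:1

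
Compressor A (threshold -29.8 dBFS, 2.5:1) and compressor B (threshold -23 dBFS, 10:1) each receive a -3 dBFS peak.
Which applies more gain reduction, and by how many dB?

B, by 1.92 dB

A: 26.8 dB over, compressed to 10.72 dB over, so 16.08 dB of GR.
B: 20 dB over, compressed to 2 dB over, so 18 dB of GR.
Difference: 1.92 dB in favour of B.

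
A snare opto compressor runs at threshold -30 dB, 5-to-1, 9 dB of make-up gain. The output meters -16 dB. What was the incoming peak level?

Stripping the +9 dB make-up gives -25 dB at the gain stage.
Post-compression overshoot = -25 − (-30) = 5 dB.
Input overshoot = R × output overshoot = 25 dB → input = -30 + 25 = -5 dB.

-5 dB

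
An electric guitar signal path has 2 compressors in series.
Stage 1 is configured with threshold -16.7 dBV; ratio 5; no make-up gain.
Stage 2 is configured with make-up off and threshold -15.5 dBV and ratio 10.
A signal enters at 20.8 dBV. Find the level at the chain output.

-14.87 dBV

Stage 1: 20.8 dBV is 37.5 dB over -16.7 dBV; at 5:1 that becomes 7.5 dB over, giving -9.2 dBV.
Stage 2: 6.3 dB above -15.5 dBV, reduced 10:1 to 0.63 dB above → -14.87 dBV.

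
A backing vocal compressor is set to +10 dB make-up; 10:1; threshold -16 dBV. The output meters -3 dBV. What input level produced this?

Stripping the +10 dB make-up gives -13 dBV at the gain stage.
Post-compression overshoot = -13 − (-16) = 3 dB.
Input overshoot = R × output overshoot = 30 dB → input = -16 + 30 = 14 dBV.

14 dBV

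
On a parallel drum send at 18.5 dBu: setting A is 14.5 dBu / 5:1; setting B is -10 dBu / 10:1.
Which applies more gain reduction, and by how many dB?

B, by 22.45 dB

A: GR = 4 − 4/5 = 3.2 dB.
B: GR = 28.5 − 28.5/10 = 25.65 dB.
B applies 22.45 dB more gain reduction.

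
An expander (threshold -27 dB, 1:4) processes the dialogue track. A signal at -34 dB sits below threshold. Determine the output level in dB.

-55 dB

The input is 7 dB below the -27 dB threshold.
A 1:4 expander multiplies undershoot by 4: 7 × 4 = 28 dB below threshold.
Output = -27 − 28 = -55 dB.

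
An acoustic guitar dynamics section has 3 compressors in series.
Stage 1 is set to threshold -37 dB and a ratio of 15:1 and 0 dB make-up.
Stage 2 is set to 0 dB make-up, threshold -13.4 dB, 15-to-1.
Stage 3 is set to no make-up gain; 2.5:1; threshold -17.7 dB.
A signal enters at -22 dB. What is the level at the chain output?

-36 dB

Stage 1: overshoot 15 dB → 15/15 = 1 dB → -36 dB.
Stage 2: -36 dB is at or below the -13.4 dB threshold — no compression; output -36 dB.
Stage 3: -36 dB is at or below the -17.7 dB threshold — no compression; output -36 dB.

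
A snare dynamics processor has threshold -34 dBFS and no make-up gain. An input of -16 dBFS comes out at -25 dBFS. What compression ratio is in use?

2:1

Input overshoot = -16 − (-34) = 18 dB; output overshoot = -25 − (-34) = 9 dB.
Ratio = 18 / 9 = 2.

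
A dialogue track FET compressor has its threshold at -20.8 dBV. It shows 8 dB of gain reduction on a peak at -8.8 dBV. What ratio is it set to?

3:1

Input overshoot = -8.8 − (-20.8) = 12 dB.
Output overshoot = 12 − 8 = 4 dB.
Ratio = input overshoot / output overshoot = 12 / 4 = 3.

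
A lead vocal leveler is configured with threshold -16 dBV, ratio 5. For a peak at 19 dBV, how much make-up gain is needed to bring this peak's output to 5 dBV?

The peak compresses to -16 + 35/5 = -9 dBV.
To reach 5 dBV requires 5 − (-9) = 14 dB of make-up.

14 dB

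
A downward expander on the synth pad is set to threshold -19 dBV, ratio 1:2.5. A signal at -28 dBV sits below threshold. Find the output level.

The input is 9 dB below the -19 dBV threshold.
A 1:2.5 expander multiplies undershoot by 2.5: 9 × 2.5 = 22.5 dB below threshold.
Output = -19 − 22.5 = -41.5 dBV.

-41.5 dBV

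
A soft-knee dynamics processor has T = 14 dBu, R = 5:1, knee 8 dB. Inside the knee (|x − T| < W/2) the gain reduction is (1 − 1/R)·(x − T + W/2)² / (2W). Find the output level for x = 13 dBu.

x − T + W/2 = 13 − 14 + 4 = 3.
GR = (1 − 1/5) × 3² / 16 = 0.8 × 9 / 16 = 0.45 dB.
Output = 13 − 0.45 = 12.55 dBu.

12.55 dBu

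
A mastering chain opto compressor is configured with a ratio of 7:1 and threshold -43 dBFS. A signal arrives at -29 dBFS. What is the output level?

-41 dBFS

-29 dBFS sits 14 dB over threshold.
The 14 dB excess becomes 2 dB after 7:1 reduction.
That puts the output at -41 dBFS.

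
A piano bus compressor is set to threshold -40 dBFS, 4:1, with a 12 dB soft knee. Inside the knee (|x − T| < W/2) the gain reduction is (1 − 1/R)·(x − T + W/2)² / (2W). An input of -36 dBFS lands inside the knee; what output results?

x − T + W/2 = -36 − (-40) + 6 = 10.
GR = (1 − 1/4) × 10² / 24 = 0.75 × 100 / 24 = 3.125 dB.
Output = -36 − 3.125 = -39.125 dBFS.

-39.125 dBFS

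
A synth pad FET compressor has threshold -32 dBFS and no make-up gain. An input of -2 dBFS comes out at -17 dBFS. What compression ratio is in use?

Input overshoot = -2 − (-32) = 30 dB; output overshoot = -17 − (-32) = 15 dB.
Ratio = 30 / 15 = 2.

2:1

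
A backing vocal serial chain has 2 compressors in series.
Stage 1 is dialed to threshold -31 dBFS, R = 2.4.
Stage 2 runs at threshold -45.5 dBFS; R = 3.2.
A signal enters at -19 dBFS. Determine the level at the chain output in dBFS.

-39.40625 dBFS

Stage 1: overshoot 12 dB → 12/2.4 = 5 dB → -26 dBFS.
Stage 2: 19.5 dB above -45.5 dBFS, reduced 3.2:1 to 6.09375 dB above → -39.40625 dBFS.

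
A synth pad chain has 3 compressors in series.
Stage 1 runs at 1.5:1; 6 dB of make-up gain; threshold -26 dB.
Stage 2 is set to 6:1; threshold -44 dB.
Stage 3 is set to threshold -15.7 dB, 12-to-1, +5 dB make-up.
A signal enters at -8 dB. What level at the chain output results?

-33 dB

Stage 1: -8 dB is 18 dB over -26 dB; at 1.5:1 that becomes 12 dB over, giving -14 dB; +6 dB make-up → -8 dB.
Stage 2: overshoot 36 dB → 36/6 = 6 dB → -38 dB.
Stage 3: -38 dB is at or below the -15.7 dB threshold — no compression; make-up brings it to -33 dB.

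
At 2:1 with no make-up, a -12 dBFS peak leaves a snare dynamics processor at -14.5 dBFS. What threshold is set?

Gain reduction = -12 − (-14.5) = 2.5 dB; output overshoot = GR / (R − 1) = 2.5 / 1 = 2.5 dB.
Threshold = output − output overshoot = -14.5 − 2.5 = -17 dBFS.

-17 dBFS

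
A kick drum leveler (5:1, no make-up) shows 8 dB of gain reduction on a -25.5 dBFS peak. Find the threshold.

-35.5 dBFS

Let T be the threshold. Output overshoot = (input overshoot)/R, so -33.5 − T = (-25.5 − T)/5.
5·(-33.5 − T) = -25.5 − T → 4·T = -167.5 − (-25.5) = -142.
T = -142/4 = -35.5 dBFS.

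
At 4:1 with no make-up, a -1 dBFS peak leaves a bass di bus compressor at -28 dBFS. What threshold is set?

Gain reduction = -1 − (-28) = 27 dB; output overshoot = GR / (R − 1) = 27 / 3 = 9 dB.
Threshold = output − output overshoot = -28 − 9 = -37 dBFS.

-37 dBFS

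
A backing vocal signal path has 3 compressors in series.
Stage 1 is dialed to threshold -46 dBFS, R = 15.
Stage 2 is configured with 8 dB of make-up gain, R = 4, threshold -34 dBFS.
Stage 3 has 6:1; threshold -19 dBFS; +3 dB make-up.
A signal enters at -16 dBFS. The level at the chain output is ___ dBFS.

Stage 1: overshoot 30 dB → 30/15 = 2 dB → -44 dBFS.
Stage 2: -44 dBFS is at or below the -34 dBFS threshold — no compression; make-up brings it to -36 dBFS.
Stage 3: -36 dBFS is at or below the -19 dBFS threshold — no compression; make-up brings it to -33 dBFS.

-33 dBFS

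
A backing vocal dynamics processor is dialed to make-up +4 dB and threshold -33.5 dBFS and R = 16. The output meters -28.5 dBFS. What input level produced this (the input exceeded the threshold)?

-17.5 dBFS

Before make-up, the level was -28.5 − 4 = -32.5 dBFS.
Post-compression overshoot = -32.5 − (-33.5) = 1 dB.
Before 16:1 compression the overshoot was 1 × 16 = 16 dB, so input = -33.5 + 16 = -17.5 dBFS.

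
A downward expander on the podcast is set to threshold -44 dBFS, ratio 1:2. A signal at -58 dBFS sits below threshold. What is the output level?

Below threshold, a 1:2 expander applies gain = (2−1)×(T − x) of attenuation.
(2−1) × 14 = 14 dB, so output = -58 − 14 = -72 dBFS.

-72 dBFS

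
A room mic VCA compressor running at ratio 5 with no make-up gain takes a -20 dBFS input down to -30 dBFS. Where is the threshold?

-32.5 dBFS

Gain reduction = -20 − (-30) = 10 dB; output overshoot = GR / (R − 1) = 10 / 4 = 2.5 dB.
Threshold = output − output overshoot = -30 − 2.5 = -32.5 dBFS.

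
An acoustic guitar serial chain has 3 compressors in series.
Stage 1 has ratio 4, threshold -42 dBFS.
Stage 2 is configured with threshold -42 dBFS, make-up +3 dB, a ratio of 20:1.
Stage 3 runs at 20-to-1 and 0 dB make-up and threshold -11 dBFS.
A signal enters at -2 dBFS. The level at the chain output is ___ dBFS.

-38.5 dBFS

Stage 1: -2 dBFS is 40 dB over -42 dBFS; at 4:1 that becomes 10 dB over, giving -32 dBFS.
Stage 2: 10 dB above -42 dBFS, reduced 20:1 to 0.5 dB above → -41.5 dBFS; +3 dB make-up → -38.5 dBFS.
Stage 3: -38.5 dBFS ≤ -11 dBFS, so stage 3 doesn't engage; output -38.5 dBFS.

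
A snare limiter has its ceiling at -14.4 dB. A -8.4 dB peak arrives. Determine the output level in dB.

-14.4 dB

At ∞:1, everything above -14.4 dB is held at the ceiling.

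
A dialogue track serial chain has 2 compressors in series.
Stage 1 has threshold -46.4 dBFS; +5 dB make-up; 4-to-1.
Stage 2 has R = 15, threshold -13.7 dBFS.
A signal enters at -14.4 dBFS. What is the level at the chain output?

Stage 1: 32 dB above -46.4 dBFS, reduced 4:1 to 8 dB above → -38.4 dBFS; +5 dB make-up → -33.4 dBFS.
Stage 2: -33.4 dBFS ≤ -13.7 dBFS, so stage 2 doesn't engage; output -33.4 dBFS.

-33.4 dBFS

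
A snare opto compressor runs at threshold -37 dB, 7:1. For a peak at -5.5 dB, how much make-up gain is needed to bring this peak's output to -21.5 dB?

The peak compresses to -37 + 31.5/7 = -32.5 dB.
To reach -21.5 dB requires -21.5 − (-32.5) = 11 dB of make-up.

11 dB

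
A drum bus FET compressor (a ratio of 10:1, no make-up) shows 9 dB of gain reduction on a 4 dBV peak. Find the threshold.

Gain reduction = 4 − (-5) = 9 dB; output overshoot = GR / (R − 1) = 9 / 9 = 1 dB.
Threshold = output − output overshoot = -5 − 1 = -6 dBV.

-6 dBV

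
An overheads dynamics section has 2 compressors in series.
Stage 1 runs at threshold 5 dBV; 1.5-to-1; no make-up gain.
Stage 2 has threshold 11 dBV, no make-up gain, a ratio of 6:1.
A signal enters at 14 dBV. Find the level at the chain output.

Stage 1: 14 dBV is 9 dB over 5 dBV; at 1.5:1 that becomes 6 dB over, giving 11 dBV.
Stage 2: 11 dBV is at or below the 11 dBV threshold — no compression; output 11 dBV.

11 dBV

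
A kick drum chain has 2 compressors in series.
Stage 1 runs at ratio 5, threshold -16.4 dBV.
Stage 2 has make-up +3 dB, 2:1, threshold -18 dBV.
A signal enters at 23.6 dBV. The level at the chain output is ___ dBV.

Stage 1: overshoot 40 dB → 40/5 = 8 dB → -8.4 dBV.
Stage 2: overshoot 9.6 dB → 9.6/2 = 4.8 dB → -13.2 dBV; +3 dB make-up → -10.2 dBV.

-10.2 dBV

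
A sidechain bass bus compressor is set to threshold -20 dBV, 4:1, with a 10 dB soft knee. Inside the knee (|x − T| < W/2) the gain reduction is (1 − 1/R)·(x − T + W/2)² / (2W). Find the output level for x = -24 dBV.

x − T + W/2 = -24 − (-20) + 5 = 1.
GR = (1 − 1/4) × 1² / 20 = 0.75 × 1 / 20 = 0.0375 dB.
Output = -24 − 0.0375 = -24.0375 dBV.

-24.0375 dBV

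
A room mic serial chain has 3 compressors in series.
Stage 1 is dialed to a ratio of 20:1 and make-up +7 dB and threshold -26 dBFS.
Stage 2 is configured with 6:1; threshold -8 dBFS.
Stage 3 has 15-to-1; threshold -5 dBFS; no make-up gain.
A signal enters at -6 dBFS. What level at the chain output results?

-18 dBFS

Stage 1: -6 dBFS is 20 dB over -26 dBFS; at 20:1 that becomes 1 dB over, giving -25 dBFS; +7 dB make-up → -18 dBFS.
Stage 2: -18 dBFS ≤ -8 dBFS, so stage 2 doesn't engage; output -18 dBFS.
Stage 3: below threshold (-18 ≤ -5); passes unchanged; output -18 dBFS.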